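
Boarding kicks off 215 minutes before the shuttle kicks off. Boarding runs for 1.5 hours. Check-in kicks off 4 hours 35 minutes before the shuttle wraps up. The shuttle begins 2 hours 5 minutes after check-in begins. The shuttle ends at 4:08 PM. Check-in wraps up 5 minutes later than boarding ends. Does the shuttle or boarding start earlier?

boarding

Check-in starts at 4:08 PM − 275 min = 11:33 AM.
The shuttle starts at 11:33 AM + 125 min = 1:38 PM.
Boarding starts at 1:38 PM − 215 min = 10:03 AM.
The shuttle starts at 1:38 PM and boarding starts at 10:03 AM, so boarding is first.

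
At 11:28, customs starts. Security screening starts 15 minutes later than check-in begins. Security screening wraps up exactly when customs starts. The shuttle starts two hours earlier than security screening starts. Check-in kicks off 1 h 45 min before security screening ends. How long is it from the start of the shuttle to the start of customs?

Security screening ends at 11:28.
Check-in starts at 11:28 − 105 min = 09:43.
Security screening starts at 09:43 + 15 min = 09:58.
The shuttle starts at 09:58 − 120 min = 07:58.
From 07:58 to 11:28 is 3 h 30 min.

3 h 30 min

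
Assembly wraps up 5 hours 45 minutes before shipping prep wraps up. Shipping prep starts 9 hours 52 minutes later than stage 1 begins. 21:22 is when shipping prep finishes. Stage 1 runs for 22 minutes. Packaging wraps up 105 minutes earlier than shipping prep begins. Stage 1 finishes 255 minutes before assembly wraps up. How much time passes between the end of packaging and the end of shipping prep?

Assembly ends at 21:22 − 345 min = 15:37.
Stage 1 ends at 15:37 − 255 min = 11:22.
Stage 1 starts at 11:22 − 22 min = 11:00.
Shipping prep starts at 11:00 + 592 min = 20:52.
Packaging ends at 20:52 − 105 min = 19:07.
From 19:07 to 21:22 is 2 h 15 min.

2 h 15 min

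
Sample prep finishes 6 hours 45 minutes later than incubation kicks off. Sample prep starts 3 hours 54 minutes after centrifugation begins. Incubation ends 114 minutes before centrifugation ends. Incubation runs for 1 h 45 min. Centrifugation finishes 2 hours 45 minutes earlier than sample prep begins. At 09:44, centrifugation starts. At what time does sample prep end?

13:59

Sample prep starts at 09:44 + 234 min = 13:38.
Centrifugation ends at 13:38 − 165 min = 10:53.
Incubation ends at 10:53 − 114 min = 08:59.
Incubation starts at 08:59 − 105 min = 07:14.
Sample prep ends at 07:14 + 405 min = 13:59.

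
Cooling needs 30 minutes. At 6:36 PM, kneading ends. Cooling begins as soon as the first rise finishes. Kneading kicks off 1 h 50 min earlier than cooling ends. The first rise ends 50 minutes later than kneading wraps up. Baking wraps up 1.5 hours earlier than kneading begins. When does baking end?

4:36 PM

The first rise ends at 6:36 PM + 50 min = 7:26 PM.
So cooling starts at 7:26 PM.
Cooling ends at 7:26 PM + 30 min = 7:56 PM.
Kneading starts at 7:56 PM − 110 min = 6:06 PM.
Baking ends at 6:06 PM − 90 min = 4:36 PM.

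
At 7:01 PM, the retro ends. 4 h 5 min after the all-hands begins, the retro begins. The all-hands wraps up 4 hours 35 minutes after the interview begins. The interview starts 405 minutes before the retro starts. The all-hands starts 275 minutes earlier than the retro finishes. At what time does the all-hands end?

4:21 PM

The all-hands starts at 7:01 PM − 275 min = 2:26 PM.
The retro starts at 2:26 PM + 245 min = 6:31 PM.
The interview starts at 6:31 PM − 405 min = 11:46 AM.
The all-hands ends at 11:46 AM + 275 min = 4:21 PM.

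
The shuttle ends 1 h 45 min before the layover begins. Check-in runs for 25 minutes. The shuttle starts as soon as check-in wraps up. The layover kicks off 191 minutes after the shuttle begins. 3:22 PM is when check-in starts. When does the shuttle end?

5:13 PM

Check-in ends at 3:22 PM + 25 min = 3:47 PM.
So the shuttle starts at 3:47 PM.
The layover starts at 3:47 PM + 191 min = 6:58 PM.
The shuttle ends at 6:58 PM − 105 min = 5:13 PM.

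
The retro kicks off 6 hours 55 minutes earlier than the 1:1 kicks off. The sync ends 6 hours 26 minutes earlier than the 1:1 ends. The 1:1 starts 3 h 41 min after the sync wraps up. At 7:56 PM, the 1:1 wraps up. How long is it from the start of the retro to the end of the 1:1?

The sync ends at 7:56 PM − 386 min = 1:30 PM.
The 1:1 starts at 1:30 PM + 221 min = 5:11 PM.
The retro starts at 5:11 PM − 415 min = 10:16 AM.
From 10:16 AM to 7:56 PM is 580 minutes.

580 minutes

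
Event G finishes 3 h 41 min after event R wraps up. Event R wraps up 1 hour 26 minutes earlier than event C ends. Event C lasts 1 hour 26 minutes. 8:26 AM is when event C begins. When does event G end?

12:07 PM

Event C ends at 8:26 AM + 86 min = 9:52 AM.
Event R ends at 9:52 AM − 86 min = 8:26 AM.
Event G ends at 8:26 AM + 221 min = 12:07 PM.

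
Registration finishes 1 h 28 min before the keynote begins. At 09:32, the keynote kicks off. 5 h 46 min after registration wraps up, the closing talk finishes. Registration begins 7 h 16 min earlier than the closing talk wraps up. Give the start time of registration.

06:34

Registration ends at 09:32 − 88 min = 08:04.
The closing talk ends at 08:04 + 346 min = 13:50.
Registration starts at 13:50 − 436 min = 06:34.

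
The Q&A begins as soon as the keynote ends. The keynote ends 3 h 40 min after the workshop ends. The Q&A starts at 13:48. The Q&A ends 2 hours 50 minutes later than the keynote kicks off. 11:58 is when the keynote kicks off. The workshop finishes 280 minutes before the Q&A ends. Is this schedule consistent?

Yes

The Q&A ends at 11:58 + 170 min = 14:48.
The workshop ends at 14:48 − 280 min = 10:08.
The keynote ends at 10:08 + 220 min = 13:48.
So the Q&A starts at 13:48.
That matches the stated 13:48, so the schedule is consistent.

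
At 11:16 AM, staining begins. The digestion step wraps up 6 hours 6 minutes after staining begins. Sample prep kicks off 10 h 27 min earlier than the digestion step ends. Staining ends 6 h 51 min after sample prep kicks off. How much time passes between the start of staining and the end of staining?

The digestion step ends at 11:16 AM + 366 min = 5:22 PM.
Sample prep starts at 5:22 PM − 627 min = 6:55 AM.
Staining ends at 6:55 AM + 411 min = 1:46 PM.
From 11:16 AM to 1:46 PM is 2 h 30 min.

2 h 30 min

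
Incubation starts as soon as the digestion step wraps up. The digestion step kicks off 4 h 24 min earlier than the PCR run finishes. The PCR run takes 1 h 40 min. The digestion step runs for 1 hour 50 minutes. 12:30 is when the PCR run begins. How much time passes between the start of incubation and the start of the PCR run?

The PCR run ends at 12:30 + 100 min = 14:10.
The digestion step starts at 14:10 − 264 min = 09:46.
The digestion step ends at 09:46 + 110 min = 11:36.
So incubation starts at 11:36.
From 11:36 to 12:30 is 54 minutes.

54 minutes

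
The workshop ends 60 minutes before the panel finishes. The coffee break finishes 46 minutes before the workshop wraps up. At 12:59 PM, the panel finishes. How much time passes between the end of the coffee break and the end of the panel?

106 minutes

The workshop ends at 12:59 PM − 60 min = 11:59 AM.
The coffee break ends at 11:59 AM − 46 min = 11:13 AM.
From 11:13 AM to 12:59 PM is 106 minutes.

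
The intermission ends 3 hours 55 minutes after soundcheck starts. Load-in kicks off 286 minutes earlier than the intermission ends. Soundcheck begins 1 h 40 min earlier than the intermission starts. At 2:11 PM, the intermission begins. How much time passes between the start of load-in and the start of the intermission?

Soundcheck starts at 2:11 PM − 100 min = 12:31 PM.
The intermission ends at 12:31 PM + 235 min = 4:26 PM.
Load-in starts at 4:26 PM − 286 min = 11:40 AM.
From 11:40 AM to 2:11 PM is 2 hours 31 minutes.

2 hours 31 minutes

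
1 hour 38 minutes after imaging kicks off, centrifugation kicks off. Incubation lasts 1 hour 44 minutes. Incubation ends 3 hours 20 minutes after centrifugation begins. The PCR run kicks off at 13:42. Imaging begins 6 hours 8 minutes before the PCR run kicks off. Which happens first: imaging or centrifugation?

Imaging starts at 13:42 − 368 min = 07:34.
Centrifugation starts at 07:34 + 98 min = 09:12.
Imaging starts at 07:34 and centrifugation starts at 09:12, so imaging is first.

imaging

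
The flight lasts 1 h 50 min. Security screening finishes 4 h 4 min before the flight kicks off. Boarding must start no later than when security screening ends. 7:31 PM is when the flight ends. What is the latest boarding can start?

The flight starts at 7:31 PM − 110 min = 5:41 PM.
Security screening ends at 5:41 PM − 244 min = 1:37 PM.
Boarding is bounded by security screening, so the latest it can start is 1:37 PM.

1:37 PM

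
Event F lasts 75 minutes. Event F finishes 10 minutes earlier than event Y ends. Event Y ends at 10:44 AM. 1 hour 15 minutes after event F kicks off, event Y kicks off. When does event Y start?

10:34 AM

Event F ends at 10:44 AM − 10 min = 10:34 AM.
Event F starts at 10:34 AM − 75 min = 9:19 AM.
Event Y starts at 9:19 AM + 75 min = 10:34 AM.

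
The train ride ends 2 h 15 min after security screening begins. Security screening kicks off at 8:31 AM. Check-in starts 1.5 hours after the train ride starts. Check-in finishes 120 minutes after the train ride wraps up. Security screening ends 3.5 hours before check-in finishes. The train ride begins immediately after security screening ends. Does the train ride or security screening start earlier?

security screening

The train ride ends at 8:31 AM + 135 min = 10:46 AM.
Check-in ends at 10:46 AM + 120 min = 12:46 PM.
Security screening ends at 12:46 PM − 210 min = 9:16 AM.
So the train ride starts at 9:16 AM.
The train ride starts at 9:16 AM and security screening starts at 8:31 AM, so security screening is first.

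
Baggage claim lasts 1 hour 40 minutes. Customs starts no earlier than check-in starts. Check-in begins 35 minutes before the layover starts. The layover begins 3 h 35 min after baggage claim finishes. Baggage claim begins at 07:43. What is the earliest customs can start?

Baggage claim ends at 07:43 + 100 min = 09:23.
The layover starts at 09:23 + 215 min = 12:58.
Check-in starts at 12:58 − 35 min = 12:23.
Customs is bounded by check-in, so the earliest it can start is 12:23.

12:23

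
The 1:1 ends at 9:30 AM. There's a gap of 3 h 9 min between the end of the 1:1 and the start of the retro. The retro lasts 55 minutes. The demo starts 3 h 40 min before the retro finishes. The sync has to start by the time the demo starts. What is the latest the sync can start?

The retro starts at 9:30 AM + 189 min = 12:39 PM.
The retro ends at 12:39 PM + 55 min = 1:34 PM.
The demo starts at 1:34 PM − 220 min = 9:54 AM.
The sync is bounded by the demo, so the latest it can start is 9:54 AM.

9:54 AM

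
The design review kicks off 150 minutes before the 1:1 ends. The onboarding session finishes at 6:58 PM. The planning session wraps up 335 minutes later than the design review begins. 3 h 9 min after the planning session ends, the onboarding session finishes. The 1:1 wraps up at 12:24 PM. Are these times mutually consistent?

No

The design review starts at 12:24 PM − 150 min = 9:54 AM.
The planning session ends at 9:54 AM + 335 min = 3:29 PM.
The onboarding session ends at 3:29 PM + 189 min = 6:38 PM.
But the onboarding session is also said to end at 6:58 PM — a 20-minute conflict.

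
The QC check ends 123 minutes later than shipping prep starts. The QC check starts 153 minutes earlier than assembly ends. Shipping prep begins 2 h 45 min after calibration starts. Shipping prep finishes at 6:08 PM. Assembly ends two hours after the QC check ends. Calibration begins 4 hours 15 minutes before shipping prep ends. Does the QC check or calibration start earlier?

calibration

Calibration starts at 6:08 PM − 255 min = 1:53 PM.
Shipping prep starts at 1:53 PM + 165 min = 4:38 PM.
The QC check ends at 4:38 PM + 123 min = 6:41 PM.
Assembly ends at 6:41 PM + 120 min = 8:41 PM.
The QC check starts at 8:41 PM − 153 min = 6:08 PM.
The QC check starts at 6:08 PM and calibration starts at 1:53 PM, so calibration is first.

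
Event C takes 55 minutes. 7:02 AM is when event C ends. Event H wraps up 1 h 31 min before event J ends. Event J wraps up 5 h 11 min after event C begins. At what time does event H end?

Event C starts at 7:02 AM − 55 min = 6:07 AM.
Event J ends at 6:07 AM + 311 min = 11:18 AM.
Event H ends at 11:18 AM − 91 min = 9:47 AM.

9:47 AM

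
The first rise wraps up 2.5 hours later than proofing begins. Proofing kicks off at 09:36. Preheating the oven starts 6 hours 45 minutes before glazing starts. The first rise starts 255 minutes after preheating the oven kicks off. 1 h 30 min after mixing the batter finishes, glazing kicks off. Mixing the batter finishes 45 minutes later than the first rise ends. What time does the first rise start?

The first rise ends at 09:36 + 150 min = 12:06.
Mixing the batter ends at 12:06 + 45 min = 12:51.
Glazing starts at 12:51 + 90 min = 14:21.
Preheating the oven starts at 14:21 − 405 min = 07:36.
The first rise starts at 07:36 + 255 min = 11:51.

11:51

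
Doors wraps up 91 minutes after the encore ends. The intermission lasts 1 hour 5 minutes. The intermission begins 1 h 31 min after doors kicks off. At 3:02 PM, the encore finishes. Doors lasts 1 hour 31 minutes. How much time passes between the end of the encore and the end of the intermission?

156 minutes

Doors ends at 3:02 PM + 91 min = 4:33 PM.
Doors starts at 4:33 PM − 91 min = 3:02 PM.
The intermission starts at 3:02 PM + 91 min = 4:33 PM.
The intermission ends at 4:33 PM + 65 min = 5:38 PM.
From 3:02 PM to 5:38 PM is 156 minutes.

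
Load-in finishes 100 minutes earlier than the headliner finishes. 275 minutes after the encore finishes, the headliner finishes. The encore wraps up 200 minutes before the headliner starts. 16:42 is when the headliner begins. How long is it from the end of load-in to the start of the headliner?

25 minutes

The encore ends at 16:42 − 200 min = 13:22.
The headliner ends at 13:22 + 275 min = 17:57.
Load-in ends at 17:57 − 100 min = 16:17.
From 16:17 to 16:42 is 25 minutes.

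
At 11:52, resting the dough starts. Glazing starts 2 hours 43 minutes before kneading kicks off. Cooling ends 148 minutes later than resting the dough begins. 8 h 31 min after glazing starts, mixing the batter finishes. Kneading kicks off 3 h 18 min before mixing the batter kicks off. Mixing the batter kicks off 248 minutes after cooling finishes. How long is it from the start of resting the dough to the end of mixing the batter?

9 hours 6 minutes

Cooling ends at 11:52 + 148 min = 14:20.
Mixing the batter starts at 14:20 + 248 min = 18:28.
Kneading starts at 18:28 − 198 min = 15:10.
Glazing starts at 15:10 − 163 min = 12:27.
Mixing the batter ends at 12:27 + 511 min = 20:58.
From 11:52 to 20:58 is 9 hours 6 minutes.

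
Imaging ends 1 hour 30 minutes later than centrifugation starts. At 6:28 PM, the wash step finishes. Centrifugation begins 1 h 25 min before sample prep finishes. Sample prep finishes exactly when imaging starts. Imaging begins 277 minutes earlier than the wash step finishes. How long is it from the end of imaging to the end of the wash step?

4 h 32 min

Imaging starts at 6:28 PM − 277 min = 1:51 PM.
So sample prep ends at 1:51 PM.
Centrifugation starts at 1:51 PM − 85 min = 12:26 PM.
Imaging ends at 12:26 PM + 90 min = 1:56 PM.
From 1:56 PM to 6:28 PM is 4 h 32 min.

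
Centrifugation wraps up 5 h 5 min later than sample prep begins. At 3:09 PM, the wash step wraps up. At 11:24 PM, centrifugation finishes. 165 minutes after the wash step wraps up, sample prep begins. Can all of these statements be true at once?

Sample prep starts at 3:09 PM + 165 min = 5:54 PM.
Centrifugation ends at 5:54 PM + 305 min = 10:59 PM.
But centrifugation is also said to end at 11:24 PM — a 25-minute conflict.

No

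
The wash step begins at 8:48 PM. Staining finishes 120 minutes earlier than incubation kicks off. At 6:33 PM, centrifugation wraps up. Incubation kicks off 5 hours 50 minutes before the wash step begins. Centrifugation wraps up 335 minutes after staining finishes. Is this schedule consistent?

Incubation starts at 8:48 PM − 350 min = 2:58 PM.
Staining ends at 2:58 PM − 120 min = 12:58 PM.
Centrifugation ends at 12:58 PM + 335 min = 6:33 PM.
That matches the stated 6:33 PM, so the schedule is consistent.

Yes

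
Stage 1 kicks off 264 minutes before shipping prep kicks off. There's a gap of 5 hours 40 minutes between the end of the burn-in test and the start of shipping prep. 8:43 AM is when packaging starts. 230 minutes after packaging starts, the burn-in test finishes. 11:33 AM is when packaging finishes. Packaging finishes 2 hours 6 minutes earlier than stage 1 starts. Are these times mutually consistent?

The burn-in test ends at 8:43 AM + 230 min = 12:33 PM.
Shipping prep starts at 12:33 PM + 340 min = 6:13 PM.
Stage 1 starts at 6:13 PM − 264 min = 1:49 PM.
Packaging ends at 1:49 PM − 126 min = 11:43 AM.
But packaging is also said to end at 11:33 AM — a 10-minute conflict.

No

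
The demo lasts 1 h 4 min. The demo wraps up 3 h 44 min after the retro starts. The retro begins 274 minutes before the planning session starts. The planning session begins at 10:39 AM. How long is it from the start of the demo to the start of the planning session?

The retro starts at 10:39 AM − 274 min = 6:05 AM.
The demo ends at 6:05 AM + 224 min = 9:49 AM.
The demo starts at 9:49 AM − 64 min = 8:45 AM.
From 8:45 AM to 10:39 AM is 114 minutes.

114 minutes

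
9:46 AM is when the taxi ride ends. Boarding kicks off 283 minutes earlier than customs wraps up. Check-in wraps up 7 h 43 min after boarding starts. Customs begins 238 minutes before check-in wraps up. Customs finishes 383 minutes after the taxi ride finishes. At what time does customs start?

Customs ends at 9:46 AM + 383 min = 4:09 PM.
Boarding starts at 4:09 PM − 283 min = 11:26 AM.
Check-in ends at 11:26 AM + 463 min = 7:09 PM.
Customs starts at 7:09 PM − 238 min = 3:11 PM.

3:11 PM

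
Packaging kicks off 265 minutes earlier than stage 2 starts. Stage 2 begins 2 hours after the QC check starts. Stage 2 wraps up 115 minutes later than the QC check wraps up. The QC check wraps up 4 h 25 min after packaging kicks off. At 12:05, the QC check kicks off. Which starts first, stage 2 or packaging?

packaging

Stage 2 starts at 12:05 + 120 min = 14:05.
Packaging starts at 14:05 − 265 min = 09:40.
Stage 2 starts at 14:05 and packaging starts at 09:40, so packaging is first.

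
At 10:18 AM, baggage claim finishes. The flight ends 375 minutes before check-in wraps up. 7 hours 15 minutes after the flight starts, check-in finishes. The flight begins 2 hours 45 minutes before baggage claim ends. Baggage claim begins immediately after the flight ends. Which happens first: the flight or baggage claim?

the flight

The flight starts at 10:18 AM − 165 min = 7:33 AM.
Check-in ends at 7:33 AM + 435 min = 2:48 PM.
The flight ends at 2:48 PM − 375 min = 8:33 AM.
So baggage claim starts at 8:33 AM.
The flight starts at 7:33 AM and baggage claim starts at 8:33 AM, so the flight is first.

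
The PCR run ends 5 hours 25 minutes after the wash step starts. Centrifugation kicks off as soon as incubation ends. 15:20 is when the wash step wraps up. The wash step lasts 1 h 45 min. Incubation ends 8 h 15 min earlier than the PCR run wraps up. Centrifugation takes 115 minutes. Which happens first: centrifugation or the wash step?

centrifugation

The wash step starts at 15:20 − 105 min = 13:35.
The PCR run ends at 13:35 + 325 min = 19:00.
Incubation ends at 19:00 − 495 min = 10:45.
So centrifugation starts at 10:45.
Centrifugation starts at 10:45 and the wash step starts at 13:35, so centrifugation is first.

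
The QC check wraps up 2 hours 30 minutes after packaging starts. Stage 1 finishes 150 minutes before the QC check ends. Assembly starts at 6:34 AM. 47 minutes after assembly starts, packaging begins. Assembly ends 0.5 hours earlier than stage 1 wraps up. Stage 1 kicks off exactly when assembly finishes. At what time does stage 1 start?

6:51 AM

Packaging starts at 6:34 AM + 47 min = 7:21 AM.
The QC check ends at 7:21 AM + 150 min = 9:51 AM.
Stage 1 ends at 9:51 AM − 150 min = 7:21 AM.
Assembly ends at 7:21 AM − 30 min = 6:51 AM.
So stage 1 starts at 6:51 AM.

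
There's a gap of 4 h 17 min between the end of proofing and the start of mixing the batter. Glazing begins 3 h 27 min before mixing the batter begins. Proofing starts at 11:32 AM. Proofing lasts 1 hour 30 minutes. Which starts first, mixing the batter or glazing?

glazing

Proofing ends at 11:32 AM + 90 min = 1:02 PM.
Mixing the batter starts at 1:02 PM + 257 min = 5:19 PM.
Glazing starts at 5:19 PM − 207 min = 1:52 PM.
Mixing the batter starts at 5:19 PM and glazing starts at 1:52 PM, so glazing is first.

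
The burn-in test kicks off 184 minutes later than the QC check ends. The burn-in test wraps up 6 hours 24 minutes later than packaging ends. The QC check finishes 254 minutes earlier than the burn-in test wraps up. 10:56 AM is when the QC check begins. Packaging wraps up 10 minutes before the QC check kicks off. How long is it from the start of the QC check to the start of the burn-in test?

Packaging ends at 10:56 AM − 10 min = 10:46 AM.
The burn-in test ends at 10:46 AM + 384 min = 5:10 PM.
The QC check ends at 5:10 PM − 254 min = 12:56 PM.
The burn-in test starts at 12:56 PM + 184 min = 4:00 PM.
From 10:56 AM to 4:00 PM is 5 hours 4 minutes.

5 hours 4 minutes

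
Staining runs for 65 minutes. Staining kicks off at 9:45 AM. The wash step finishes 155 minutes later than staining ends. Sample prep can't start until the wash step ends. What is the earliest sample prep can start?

Staining ends at 9:45 AM + 65 min = 10:50 AM.
The wash step ends at 10:50 AM + 155 min = 1:25 PM.
Sample prep is bounded by the wash step, so the earliest it can start is 1:25 PM.

1:25 PM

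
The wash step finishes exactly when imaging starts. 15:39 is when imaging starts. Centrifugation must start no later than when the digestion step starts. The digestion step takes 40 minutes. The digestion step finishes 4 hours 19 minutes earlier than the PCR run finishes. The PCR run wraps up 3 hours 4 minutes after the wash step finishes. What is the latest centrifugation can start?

13:44

The wash step ends at 15:39.
The PCR run ends at 15:39 + 184 min = 18:43.
The digestion step ends at 18:43 − 259 min = 14:24.
The digestion step starts at 14:24 − 40 min = 13:44.
Centrifugation is bounded by the digestion step, so the latest it can start is 13:44.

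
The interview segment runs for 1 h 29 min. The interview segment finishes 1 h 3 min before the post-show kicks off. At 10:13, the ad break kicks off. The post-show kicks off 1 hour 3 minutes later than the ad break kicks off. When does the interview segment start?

The post-show starts at 10:13 + 63 min = 11:16.
The interview segment ends at 11:16 − 63 min = 10:13.
The interview segment starts at 10:13 − 89 min = 08:44.

08:44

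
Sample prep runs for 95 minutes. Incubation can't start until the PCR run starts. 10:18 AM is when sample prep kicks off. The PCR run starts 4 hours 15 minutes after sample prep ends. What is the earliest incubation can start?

4:08 PM

Sample prep ends at 10:18 AM + 95 min = 11:53 AM.
The PCR run starts at 11:53 AM + 255 min = 4:08 PM.
Incubation is bounded by the PCR run, so the earliest it can start is 4:08 PM.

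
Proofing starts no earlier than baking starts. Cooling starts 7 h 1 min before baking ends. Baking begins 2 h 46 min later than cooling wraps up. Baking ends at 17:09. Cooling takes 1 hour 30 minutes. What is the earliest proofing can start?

14:24

Cooling starts at 17:09 − 421 min = 10:08.
Cooling ends at 10:08 + 90 min = 11:38.
Baking starts at 11:38 + 166 min = 14:24.
Proofing is bounded by baking, so the earliest it can start is 14:24.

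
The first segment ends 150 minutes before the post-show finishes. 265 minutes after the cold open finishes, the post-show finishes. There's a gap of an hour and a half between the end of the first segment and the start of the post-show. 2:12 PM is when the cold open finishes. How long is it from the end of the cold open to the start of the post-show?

The post-show ends at 2:12 PM + 265 min = 6:37 PM.
The first segment ends at 6:37 PM − 150 min = 4:07 PM.
The post-show starts at 4:07 PM + 90 min = 5:37 PM.
From 2:12 PM to 5:37 PM is 3 hours 25 minutes.

3 hours 25 minutes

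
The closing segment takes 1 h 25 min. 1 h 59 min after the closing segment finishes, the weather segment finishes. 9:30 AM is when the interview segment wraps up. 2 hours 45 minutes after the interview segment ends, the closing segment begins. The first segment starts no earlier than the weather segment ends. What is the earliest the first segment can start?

The closing segment starts at 9:30 AM + 165 min = 12:15 PM.
The closing segment ends at 12:15 PM + 85 min = 1:40 PM.
The weather segment ends at 1:40 PM + 119 min = 3:39 PM.
The first segment is bounded by the weather segment, so the earliest it can start is 3:39 PM.

3:39 PM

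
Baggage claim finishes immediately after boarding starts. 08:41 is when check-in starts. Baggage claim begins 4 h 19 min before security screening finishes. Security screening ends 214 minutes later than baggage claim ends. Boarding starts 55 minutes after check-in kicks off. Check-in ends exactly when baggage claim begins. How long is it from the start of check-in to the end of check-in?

10 minutes

Boarding starts at 08:41 + 55 min = 09:36.
So baggage claim ends at 09:36.
Security screening ends at 09:36 + 214 min = 13:10.
Baggage claim starts at 13:10 − 259 min = 08:51.
So check-in ends at 08:51.
From 08:41 to 08:51 is 10 minutes.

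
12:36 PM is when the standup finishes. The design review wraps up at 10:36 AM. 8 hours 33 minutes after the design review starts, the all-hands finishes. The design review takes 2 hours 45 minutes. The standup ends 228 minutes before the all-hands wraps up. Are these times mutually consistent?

Yes

The design review starts at 10:36 AM − 165 min = 7:51 AM.
The all-hands ends at 7:51 AM + 513 min = 4:24 PM.
The standup ends at 4:24 PM − 228 min = 12:36 PM.
That matches the stated 12:36 PM, so the schedule is consistent.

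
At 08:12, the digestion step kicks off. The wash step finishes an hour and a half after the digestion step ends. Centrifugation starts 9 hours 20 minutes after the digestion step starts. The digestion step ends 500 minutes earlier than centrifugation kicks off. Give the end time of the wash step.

Centrifugation starts at 08:12 + 560 min = 17:32.
The digestion step ends at 17:32 − 500 min = 09:12.
The wash step ends at 09:12 + 90 min = 10:42.

10:42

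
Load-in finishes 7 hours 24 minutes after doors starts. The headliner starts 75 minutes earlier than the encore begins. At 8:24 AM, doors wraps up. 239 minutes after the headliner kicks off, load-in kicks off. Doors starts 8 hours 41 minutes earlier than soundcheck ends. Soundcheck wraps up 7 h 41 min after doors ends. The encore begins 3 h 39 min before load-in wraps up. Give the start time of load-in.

1:53 PM

Soundcheck ends at 8:24 AM + 461 min = 4:05 PM.
Doors starts at 4:05 PM − 521 min = 7:24 AM.
Load-in ends at 7:24 AM + 444 min = 2:48 PM.
The encore starts at 2:48 PM − 219 min = 11:09 AM.
The headliner starts at 11:09 AM − 75 min = 9:54 AM.
Load-in starts at 9:54 AM + 239 min = 1:53 PM.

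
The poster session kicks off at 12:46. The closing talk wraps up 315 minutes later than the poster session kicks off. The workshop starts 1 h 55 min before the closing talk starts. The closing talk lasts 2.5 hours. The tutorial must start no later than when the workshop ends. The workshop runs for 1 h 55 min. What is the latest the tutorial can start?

The closing talk ends at 12:46 + 315 min = 18:01.
The closing talk starts at 18:01 − 150 min = 15:31.
The workshop starts at 15:31 − 115 min = 13:36.
The workshop ends at 13:36 + 115 min = 15:31.
The tutorial is bounded by the workshop, so the latest it can start is 15:31.

15:31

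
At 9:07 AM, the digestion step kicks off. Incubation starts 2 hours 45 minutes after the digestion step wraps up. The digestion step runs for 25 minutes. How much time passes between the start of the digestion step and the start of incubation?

The digestion step ends at 9:07 AM + 25 min = 9:32 AM.
Incubation starts at 9:32 AM + 165 min = 12:17 PM.
From 9:07 AM to 12:17 PM is 3 h 10 min.

3 h 10 min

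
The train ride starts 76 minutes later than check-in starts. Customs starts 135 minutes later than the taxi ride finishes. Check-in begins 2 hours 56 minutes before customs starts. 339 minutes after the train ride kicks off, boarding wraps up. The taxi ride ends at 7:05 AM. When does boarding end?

Customs starts at 7:05 AM + 135 min = 9:20 AM.
Check-in starts at 9:20 AM − 176 min = 6:24 AM.
The train ride starts at 6:24 AM + 76 min = 7:40 AM.
Boarding ends at 7:40 AM + 339 min = 1:19 PM.

1:19 PM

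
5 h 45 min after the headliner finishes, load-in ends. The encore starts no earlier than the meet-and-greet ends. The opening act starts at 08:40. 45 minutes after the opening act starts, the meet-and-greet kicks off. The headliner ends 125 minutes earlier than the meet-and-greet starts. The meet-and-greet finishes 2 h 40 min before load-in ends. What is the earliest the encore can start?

10:25

The meet-and-greet starts at 08:40 + 45 min = 09:25.
The headliner ends at 09:25 − 125 min = 07:20.
Load-in ends at 07:20 + 345 min = 13:05.
The meet-and-greet ends at 13:05 − 160 min = 10:25.
The encore is bounded by the meet-and-greet, so the earliest it can start is 10:25.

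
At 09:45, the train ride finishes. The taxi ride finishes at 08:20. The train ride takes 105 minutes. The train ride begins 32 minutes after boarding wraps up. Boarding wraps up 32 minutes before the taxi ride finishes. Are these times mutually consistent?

Boarding ends at 08:20 − 32 min = 07:48.
The train ride starts at 07:48 + 32 min = 08:20.
The train ride ends at 08:20 + 105 min = 10:05.
But the train ride is also said to end at 09:45 — a 20-minute conflict.

No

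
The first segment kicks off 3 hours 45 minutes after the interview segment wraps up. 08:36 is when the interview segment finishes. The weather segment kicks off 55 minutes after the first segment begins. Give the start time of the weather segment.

13:16

The first segment starts at 08:36 + 225 min = 12:21.
The weather segment starts at 12:21 + 55 min = 13:16.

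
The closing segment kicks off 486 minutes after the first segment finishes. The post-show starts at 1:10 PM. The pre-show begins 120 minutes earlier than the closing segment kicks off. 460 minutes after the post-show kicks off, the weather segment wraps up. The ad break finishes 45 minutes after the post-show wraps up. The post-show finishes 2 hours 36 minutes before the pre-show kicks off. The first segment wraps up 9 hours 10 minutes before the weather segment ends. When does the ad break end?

The weather segment ends at 1:10 PM + 460 min = 8:50 PM.
The first segment ends at 8:50 PM − 550 min = 11:40 AM.
The closing segment starts at 11:40 AM + 486 min = 7:46 PM.
The pre-show starts at 7:46 PM − 120 min = 5:46 PM.
The post-show ends at 5:46 PM − 156 min = 3:10 PM.
The ad break ends at 3:10 PM + 45 min = 3:55 PM.

3:55 PM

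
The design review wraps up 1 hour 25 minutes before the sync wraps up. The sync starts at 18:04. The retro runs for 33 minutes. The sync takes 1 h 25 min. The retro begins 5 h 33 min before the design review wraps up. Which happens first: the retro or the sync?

the retro

The sync ends at 18:04 + 85 min = 19:29.
The design review ends at 19:29 − 85 min = 18:04.
The retro starts at 18:04 − 333 min = 12:31.
The retro starts at 12:31 and the sync starts at 18:04, so the retro is first.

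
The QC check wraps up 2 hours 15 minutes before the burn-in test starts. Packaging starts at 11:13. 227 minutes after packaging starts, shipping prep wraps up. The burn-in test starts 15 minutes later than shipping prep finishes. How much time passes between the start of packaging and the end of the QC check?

1 h 47 min

Shipping prep ends at 11:13 + 227 min = 15:00.
The burn-in test starts at 15:00 + 15 min = 15:15.
The QC check ends at 15:15 − 135 min = 13:00.
From 11:13 to 13:00 is 1 h 47 min.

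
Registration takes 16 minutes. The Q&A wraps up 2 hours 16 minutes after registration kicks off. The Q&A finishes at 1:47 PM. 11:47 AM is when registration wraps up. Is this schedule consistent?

Yes

Registration starts at 11:47 AM − 16 min = 11:31 AM.
The Q&A ends at 11:31 AM + 136 min = 1:47 PM.
That matches the stated 1:47 PM, so the schedule is consistent.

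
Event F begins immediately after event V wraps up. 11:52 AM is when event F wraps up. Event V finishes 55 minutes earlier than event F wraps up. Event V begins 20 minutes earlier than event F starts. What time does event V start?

Event V ends at 11:52 AM − 55 min = 10:57 AM.
So event F starts at 10:57 AM.
Event V starts at 10:57 AM − 20 min = 10:37 AM.

10:37 AM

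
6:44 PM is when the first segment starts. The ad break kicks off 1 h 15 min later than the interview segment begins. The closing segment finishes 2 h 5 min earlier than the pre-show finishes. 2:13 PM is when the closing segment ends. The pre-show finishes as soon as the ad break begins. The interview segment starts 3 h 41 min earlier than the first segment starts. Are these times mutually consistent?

Yes

The interview segment starts at 6:44 PM − 221 min = 3:03 PM.
The ad break starts at 3:03 PM + 75 min = 4:18 PM.
So the pre-show ends at 4:18 PM.
The closing segment ends at 4:18 PM − 125 min = 2:13 PM.
That matches the stated 2:13 PM, so the schedule is consistent.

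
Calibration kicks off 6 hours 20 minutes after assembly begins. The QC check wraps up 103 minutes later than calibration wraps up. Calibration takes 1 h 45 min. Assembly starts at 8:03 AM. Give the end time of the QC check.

5:51 PM

Calibration starts at 8:03 AM + 380 min = 2:23 PM.
Calibration ends at 2:23 PM + 105 min = 4:08 PM.
The QC check ends at 4:08 PM + 103 min = 5:51 PM.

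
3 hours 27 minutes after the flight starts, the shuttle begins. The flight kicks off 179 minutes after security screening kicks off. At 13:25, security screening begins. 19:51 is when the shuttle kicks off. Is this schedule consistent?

The flight starts at 13:25 + 179 min = 16:24.
The shuttle starts at 16:24 + 207 min = 19:51.
That matches the stated 19:51, so the schedule is consistent.

Yes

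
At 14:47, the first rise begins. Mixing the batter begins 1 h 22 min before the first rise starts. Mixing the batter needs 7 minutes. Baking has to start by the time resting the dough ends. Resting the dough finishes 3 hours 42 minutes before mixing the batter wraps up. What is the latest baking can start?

09:50

Mixing the batter starts at 14:47 − 82 min = 13:25.
Mixing the batter ends at 13:25 + 7 min = 13:32.
Resting the dough ends at 13:32 − 222 min = 09:50.
Baking is bounded by resting the dough, so the latest it can start is 09:50.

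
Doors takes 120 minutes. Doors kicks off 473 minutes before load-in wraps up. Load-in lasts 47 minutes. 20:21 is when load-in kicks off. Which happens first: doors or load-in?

doors

Load-in ends at 20:21 + 47 min = 21:08.
Doors starts at 21:08 − 473 min = 13:15.
Doors starts at 13:15 and load-in starts at 20:21, so doors is first.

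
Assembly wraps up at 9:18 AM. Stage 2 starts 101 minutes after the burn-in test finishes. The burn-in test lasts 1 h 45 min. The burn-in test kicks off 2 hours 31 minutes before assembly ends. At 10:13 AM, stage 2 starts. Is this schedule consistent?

The burn-in test starts at 9:18 AM − 151 min = 6:47 AM.
The burn-in test ends at 6:47 AM + 105 min = 8:32 AM.
Stage 2 starts at 8:32 AM + 101 min = 10:13 AM.
That matches the stated 10:13 AM, so the schedule is consistent.

Yes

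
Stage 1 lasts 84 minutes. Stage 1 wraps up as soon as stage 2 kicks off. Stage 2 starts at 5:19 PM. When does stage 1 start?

3:55 PM

Stage 1 ends at 5:19 PM.
Stage 1 starts at 5:19 PM − 84 min = 3:55 PM.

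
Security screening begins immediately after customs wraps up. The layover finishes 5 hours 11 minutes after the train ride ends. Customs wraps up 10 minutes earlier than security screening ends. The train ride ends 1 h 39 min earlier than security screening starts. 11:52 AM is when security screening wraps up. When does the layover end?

3:14 PM

Customs ends at 11:52 AM − 10 min = 11:42 AM.
So security screening starts at 11:42 AM.
The train ride ends at 11:42 AM − 99 min = 10:03 AM.
The layover ends at 10:03 AM + 311 min = 3:14 PM.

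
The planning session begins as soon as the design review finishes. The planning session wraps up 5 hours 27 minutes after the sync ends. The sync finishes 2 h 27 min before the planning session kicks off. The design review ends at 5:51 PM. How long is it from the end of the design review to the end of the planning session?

3 hours

The planning session starts at 5:51 PM.
The sync ends at 5:51 PM − 147 min = 3:24 PM.
The planning session ends at 3:24 PM + 327 min = 8:51 PM.
From 5:51 PM to 8:51 PM is 3 hours.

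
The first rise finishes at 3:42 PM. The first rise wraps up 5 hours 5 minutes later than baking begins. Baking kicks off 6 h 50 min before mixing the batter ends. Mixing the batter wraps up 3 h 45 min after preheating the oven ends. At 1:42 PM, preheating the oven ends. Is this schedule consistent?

Mixing the batter ends at 1:42 PM + 225 min = 5:27 PM.
Baking starts at 5:27 PM − 410 min = 10:37 AM.
The first rise ends at 10:37 AM + 305 min = 3:42 PM.
That matches the stated 3:42 PM, so the schedule is consistent.

Yes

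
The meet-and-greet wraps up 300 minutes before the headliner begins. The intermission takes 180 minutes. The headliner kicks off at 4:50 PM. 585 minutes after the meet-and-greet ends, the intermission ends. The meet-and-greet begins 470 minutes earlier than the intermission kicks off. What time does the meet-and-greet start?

The meet-and-greet ends at 4:50 PM − 300 min = 11:50 AM.
The intermission ends at 11:50 AM + 585 min = 9:35 PM.
The intermission starts at 9:35 PM − 180 min = 6:35 PM.
The meet-and-greet starts at 6:35 PM − 470 min = 10:45 AM.

10:45 AM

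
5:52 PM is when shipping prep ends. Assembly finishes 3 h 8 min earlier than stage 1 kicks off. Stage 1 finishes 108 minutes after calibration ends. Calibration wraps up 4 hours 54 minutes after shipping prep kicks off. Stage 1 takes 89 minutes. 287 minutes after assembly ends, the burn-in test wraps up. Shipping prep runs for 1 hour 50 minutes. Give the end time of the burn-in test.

Shipping prep starts at 5:52 PM − 110 min = 4:02 PM.
Calibration ends at 4:02 PM + 294 min = 8:56 PM.
Stage 1 ends at 8:56 PM + 108 min = 10:44 PM.
Stage 1 starts at 10:44 PM − 89 min = 9:15 PM.
Assembly ends at 9:15 PM − 188 min = 6:07 PM.
The burn-in test ends at 6:07 PM + 287 min = 10:54 PM.

10:54 PM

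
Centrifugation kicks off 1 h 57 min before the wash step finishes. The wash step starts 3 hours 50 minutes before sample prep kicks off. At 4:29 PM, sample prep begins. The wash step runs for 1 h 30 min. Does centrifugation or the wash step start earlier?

centrifugation

The wash step starts at 4:29 PM − 230 min = 12:39 PM.
The wash step ends at 12:39 PM + 90 min = 2:09 PM.
Centrifugation starts at 2:09 PM − 117 min = 12:12 PM.
Centrifugation starts at 12:12 PM and the wash step starts at 12:39 PM, so centrifugation is first.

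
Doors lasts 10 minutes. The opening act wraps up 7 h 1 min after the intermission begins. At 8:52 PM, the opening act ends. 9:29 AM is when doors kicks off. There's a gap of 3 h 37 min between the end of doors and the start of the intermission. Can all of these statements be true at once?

Doors ends at 9:29 AM + 10 min = 9:39 AM.
The intermission starts at 9:39 AM + 217 min = 1:16 PM.
The opening act ends at 1:16 PM + 421 min = 8:17 PM.
But the opening act is also said to end at 8:52 PM — a 35-minute conflict.

No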